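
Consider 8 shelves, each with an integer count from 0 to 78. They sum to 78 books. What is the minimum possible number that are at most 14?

If only k of them are at most 14, the other 8 − k are at least 15, so the total is at least (8 − k)·15 + k·0.
This is ≤ 78, so (8 − k)·15 + 0k ≤ 78, which gives k ≥ 3.
Exactly 3 works: 3 values at 0 and 5 at 15 total 75; raise one of the low values by 3 (still ≤ 14) to hit 78.

3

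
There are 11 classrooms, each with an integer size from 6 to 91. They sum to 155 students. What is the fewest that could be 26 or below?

Let j be the number exceeding 26. Then the total is ≥ 27·j + 6·(11 − j) = 66 + 21j.
So 21j ≤ 89 and j ≤ 4; hence at least 11 − 4 = 7 are ≤ 26.
Exactly 7 works: 7 values at 6 and 4 at 27 total 150; raise one of the low values by 5 (still ≤ 26) to hit 155.

7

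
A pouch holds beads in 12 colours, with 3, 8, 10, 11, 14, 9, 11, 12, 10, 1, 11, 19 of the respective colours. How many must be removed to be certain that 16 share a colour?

116

In the worst case you take as many as possible of each colour without reaching 16: 3 + 8 + 10 + 11 + 14 + 9 + 11 + 12 + 10 + 1 + 11 + 15 = 115.
The next one must give 16 of some colour, so 115 + 1 = 116.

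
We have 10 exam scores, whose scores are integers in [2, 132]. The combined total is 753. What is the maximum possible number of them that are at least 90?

8

Suppose k of them are at least 90. Those contribute at least 90 each and the other 10 − k at least 2 each.
So the total is at least 90k + 2(10 − k) = 20 + 88k. This must be ≤ 753, giving k ≤ 8.
k = 8 is achieved by 8 values at 90 and 2 at 2, total 724; add 29 to one value (staying below 90) to reach 753.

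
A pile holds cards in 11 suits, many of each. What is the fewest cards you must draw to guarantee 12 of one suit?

122

In the worst case you draw 11 of each of the 11 suits: 11 × 11 = 121.
One more forces 12 of some suit, so 121 + 1 = 122.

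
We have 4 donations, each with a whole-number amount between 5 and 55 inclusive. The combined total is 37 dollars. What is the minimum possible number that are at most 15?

3

If only k of them are at most 15, the other 4 − k are at least 16, so the total is at least (4 − k)·16 + k·5.
This is ≤ 37, so (4 − k)·16 + 5k ≤ 37, which gives k ≥ 3.
Exactly 3 works: 3 values at 5 and 1 at 16 total 31; raise one of the low values by 6 (still ≤ 15) to hit 37.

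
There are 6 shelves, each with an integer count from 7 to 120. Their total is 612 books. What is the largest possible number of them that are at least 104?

Suppose k of them are at least 104. Those contribute at least 104 each and the other 6 − k at least 7 each.
So the total is at least 104k + 7(6 − k) = 42 + 97k. This must be ≤ 612, giving k ≤ 5.
k = 5 is achieved by 5 values at 104 and 1 at 7, total 527; add 85 to one value (staying below 104) to reach 612.

5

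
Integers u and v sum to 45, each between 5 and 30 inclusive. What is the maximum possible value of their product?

506

For a fixed sum, the product uv is largest when u and v are as close as possible.
Taking u = 22 and v = 23 (both in [5, 30]) gives uv = 506.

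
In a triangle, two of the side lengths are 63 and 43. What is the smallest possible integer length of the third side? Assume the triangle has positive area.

21

The third side must exceed |63 − 43| = 20.
The smallest integer above 20 is 21.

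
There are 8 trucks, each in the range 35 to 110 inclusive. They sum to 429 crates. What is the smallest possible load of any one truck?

Minimizing one value means maximizing the remaining 7.
The other 7 can take up 7 × 110 = 770 ≥ 429 − 35, so one truck can sit at its floor of 35.
Achievable: one at 35 and the other 7 totalling 394, which fits since 7 × 35 ≤ 394 ≤ 7 × 110.

35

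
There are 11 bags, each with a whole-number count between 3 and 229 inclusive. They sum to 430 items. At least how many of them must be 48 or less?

3

If only k of them are at most 48, the other 11 − k are at least 49, so the total is at least (11 − k)·49 + k·3.
This is ≤ 430, so (11 − k)·49 + 3k ≤ 430, which gives k ≥ 3.
Exactly 3 works: 3 values at 3 and 8 at 49 total 401; raise one of the low values by 29 (still ≤ 48) to hit 430.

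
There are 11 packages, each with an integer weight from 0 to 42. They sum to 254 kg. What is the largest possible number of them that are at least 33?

Suppose k of them are at least 33. Those contribute at least 33 each and the other 11 − k at least 0 each.
So the total is at least 33k + 0(11 − k) = 0 + 33k. This must be ≤ 254, giving k ≤ 7.
k = 7 is achieved by 7 values at 33 and 4 at 0, total 231; add 23 to one value (staying below 33) to reach 254.

7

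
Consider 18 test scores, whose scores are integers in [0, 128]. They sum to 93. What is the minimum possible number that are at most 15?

Let j be the number exceeding 15. Then the total is ≥ 16·j + 0·(18 − j) = 0 + 16j.
So 16j ≤ 93 and j ≤ 5; hence at least 18 − 5 = 13 are ≤ 15.
Exactly 13 works: 13 values at 0 and 5 at 16 total 80; raise one of the low values by 13 (still ≤ 15) to hit 93.

13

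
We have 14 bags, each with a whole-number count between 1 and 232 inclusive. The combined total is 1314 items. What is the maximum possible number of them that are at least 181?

7

If k of the values are ≥ 181, the total is ≥ 181k + 1(14 − k).
Setting 181k + 1(14 − k) ≤ 1314 gives 180k ≤ 1300, so k ≤ 7.
k = 7 is achieved by 7 values at 181 and 7 at 1, total 1274; add 40 to one value (staying below 181) to reach 1314.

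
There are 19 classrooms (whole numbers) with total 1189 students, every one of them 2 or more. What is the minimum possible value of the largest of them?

The average is 1189/19 > 62, so not all 19 can be 62 or less; the largest is ≥ 63.
Taking 8 copies of 62 and 11 copies of 63 gives exactly 1189, so 63 is attained.

63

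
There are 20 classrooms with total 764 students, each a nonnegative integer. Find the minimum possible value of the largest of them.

Some value must be at least ⌈764/20⌉ = 39, since 20 × 38 = 760 < 764.
Taking 16 copies of 38 and 4 copies of 39 gives exactly 764, so 39 is attained.

39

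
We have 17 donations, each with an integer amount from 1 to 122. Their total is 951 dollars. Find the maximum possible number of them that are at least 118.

7

With k values at 118 or above and the rest at least 1, the sum is at least 17 + 117k.
Since the sum is 951, we need 117k ≤ 934, i.e. k ≤ 7.
k = 7 is achieved by 7 values at 118 and 10 at 1, total 836; add 115 to one value (staying below 118) to reach 951.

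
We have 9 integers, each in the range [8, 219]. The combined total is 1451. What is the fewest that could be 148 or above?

Suppose at most 9 − j of them reach 148; then j values are ≤ 147 and the rest ≤ 219.
The total is then ≤ 147·j + 219·(9 − j) = 1971 − 72j. For this to be ≥ 1451 we need j ≤ 7, so at least 9 − 7 = 2 must reach 148.
Exactly 2 works: 2 values at 219 and 7 at 147 total 1467; lower one of the high values by 16 (still ≥ 148) to hit 1451.

2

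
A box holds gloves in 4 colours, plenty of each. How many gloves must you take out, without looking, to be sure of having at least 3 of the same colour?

9

You could draw 2 of every colour without reaching 3 of any — 8 in all.
One more forces 3 of some colour, so 8 + 1 = 9.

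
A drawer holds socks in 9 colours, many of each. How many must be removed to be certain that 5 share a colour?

37

You could draw 4 of every colour without reaching 5 of any — 36 in all.
One more forces 5 of some colour, so 36 + 1 = 37.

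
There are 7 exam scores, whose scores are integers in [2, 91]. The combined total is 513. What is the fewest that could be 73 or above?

If only k of them are at least 73, the other 7 − k are at most 72, so the total is at most k·91 + (7 − k)·72.
This must reach 513, so k·91 + (7 − k)·72 ≥ 513, giving k ≥ 1.
Exactly 1 works: 1 value at 91 and 6 at 72 total 523; lower one of the high values by 10 (still ≥ 73) to hit 513.

1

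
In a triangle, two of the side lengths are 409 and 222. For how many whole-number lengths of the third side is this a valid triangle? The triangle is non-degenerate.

The triangle inequality gives |409 − 222| < c < 409 + 222, i.e. 187 < c < 631.
So c can be any integer from 188 to 630: 443 values.

443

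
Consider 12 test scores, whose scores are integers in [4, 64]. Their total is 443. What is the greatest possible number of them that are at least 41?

With k values at 41 or above and the rest at least 4, the sum is at least 48 + 37k.
Since the sum is 443, we need 37k ≤ 395, i.e. k ≤ 10.
k = 10 is achieved by 10 values at 41 and 2 at 4, total 418; add 25 to one value (staying below 41) to reach 443.

10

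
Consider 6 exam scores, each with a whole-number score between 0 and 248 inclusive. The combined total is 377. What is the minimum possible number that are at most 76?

2

Let j be the number exceeding 76. Then the total is ≥ 77·j + 0·(6 − j) = 0 + 77j.
So 77j ≤ 377 and j ≤ 4; hence at least 6 − 4 = 2 are ≤ 76.
Exactly 2 works: 2 values at 0 and 4 at 77 total 308; raise one of the low values by 69 (still ≤ 76) to hit 377.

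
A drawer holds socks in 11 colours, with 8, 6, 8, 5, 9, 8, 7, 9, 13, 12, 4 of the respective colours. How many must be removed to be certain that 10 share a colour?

83

In the worst case you take as many as possible of each colour without reaching 10: 8 + 6 + 8 + 5 + 9 + 8 + 7 + 9 + 9 + 9 + 4 = 82.
The next one must give 10 of some colour, so 82 + 1 = 83.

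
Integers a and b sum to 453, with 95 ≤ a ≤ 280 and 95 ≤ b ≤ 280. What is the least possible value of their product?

Since a + b is fixed, pushing one of them to its bound minimizes the product.
The extreme feasible split is a = 173, b = 280, giving ab = 48440.

48440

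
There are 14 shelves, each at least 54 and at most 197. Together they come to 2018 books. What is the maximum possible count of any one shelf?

Maximizing one value means minimizing the remaining 13.
The other 13 contribute at least 13 × 54 = 702, leaving at most 2018 − 702 = 1316.
But each shelf is capped at 197, so the maximum is 197.
Achievable: one at 197 and the other 13 totalling 1821, which fits since 13 × 54 ≤ 1821 ≤ 13 × 197.

197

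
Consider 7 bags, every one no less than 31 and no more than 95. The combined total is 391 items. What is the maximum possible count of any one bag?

95

To make one bag as large as possible, make the other 6 as small as possible.
The other 6 contribute at least 6 × 31 = 186, leaving at most 391 − 186 = 205.
But each bag is capped at 95, so the maximum is 95.
Achievable: one at 95 and the other 6 totalling 296, which fits since 6 × 31 ≤ 296 ≤ 6 × 95.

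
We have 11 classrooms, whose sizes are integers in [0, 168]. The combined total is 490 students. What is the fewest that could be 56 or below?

If only k of them are at most 56, the other 11 − k are at least 57, so the total is at least (11 − k)·57 + k·0.
This is ≤ 490, so (11 − k)·57 + 0k ≤ 490, which gives k ≥ 3.
Exactly 3 works: 3 values at 0 and 8 at 57 total 456; raise one of the low values by 34 (still ≤ 56) to hit 490.

3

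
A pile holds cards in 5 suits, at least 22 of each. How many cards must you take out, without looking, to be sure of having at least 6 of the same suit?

26

In the worst case you draw 5 of each of the 5 suits: 5 × 5 = 25.
One more forces 6 of some suit, so 25 + 1 = 26.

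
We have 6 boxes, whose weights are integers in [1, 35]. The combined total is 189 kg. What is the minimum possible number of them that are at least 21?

5

Suppose at most 6 − j of them reach 21; then j values are ≤ 20 and the rest ≤ 35.
The total is then ≤ 20·j + 35·(6 − j) = 210 − 15j. For this to be ≥ 189 we need j ≤ 1, so at least 6 − 1 = 5 must reach 21.
Exactly 5 works: 5 values at 35 and 1 at 20 total 195; lower one of the high values by 6 (still ≥ 21) to hit 189.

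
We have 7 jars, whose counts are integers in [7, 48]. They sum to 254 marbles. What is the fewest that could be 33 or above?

If only k of them are at least 33, the other 7 − k are at most 32, so the total is at most k·48 + (7 − k)·32.
This must reach 254, so k·48 + (7 − k)·32 ≥ 254, giving k ≥ 2.
Exactly 2 works: 2 values at 48 and 5 at 32 total 256; lower one of the high values by 2 (still ≥ 33) to hit 254.

2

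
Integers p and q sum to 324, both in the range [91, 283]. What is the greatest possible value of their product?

26244

pq = p(324 − p) is maximized when p is as near 324/2 as the bounds allow.
Taking p = 162 and q = 162 (both in [91, 283]) gives pq = 26244.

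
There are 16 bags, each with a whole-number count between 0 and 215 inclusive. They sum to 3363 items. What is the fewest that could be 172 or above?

If only k of them are at least 172, the other 16 − k are at most 171, so the total is at most k·215 + (16 − k)·171.
This must reach 3363, so k·215 + (16 − k)·171 ≥ 3363, giving k ≥ 15.
Exactly 15 works: 15 values at 215 and 1 at 171 total 3396; lower one of the high values by 33 (still ≥ 172) to hit 3363.

15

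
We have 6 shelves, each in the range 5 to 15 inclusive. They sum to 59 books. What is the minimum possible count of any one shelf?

5

Minimizing one value means maximizing the remaining 5.
The other 5 can take up 5 × 15 = 75 ≥ 59 − 5, so one shelf can sit at its floor of 5.
Achievable: one at 5 and the other 5 totalling 54, which fits since 5 × 5 ≤ 54 ≤ 5 × 15.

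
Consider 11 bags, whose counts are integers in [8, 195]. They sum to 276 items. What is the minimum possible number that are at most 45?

7

If only k of them are at most 45, the other 11 − k are at least 46, so the total is at least (11 − k)·46 + k·8.
This is ≤ 276, so (11 − k)·46 + 8k ≤ 276, which gives k ≥ 7.
Exactly 7 works: 7 values at 8 and 4 at 46 total 240; raise one of the low values by 36 (still ≤ 45) to hit 276.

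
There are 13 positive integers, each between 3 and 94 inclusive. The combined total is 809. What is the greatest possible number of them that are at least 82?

Suppose k of them are at least 82. Those contribute at least 82 each and the other 13 − k at least 3 each.
So the total is at least 82k + 3(13 − k) = 39 + 79k. This must be ≤ 809, giving k ≤ 9.
k = 9 is achieved by 9 values at 82 and 4 at 3, total 750; add 59 to one value (staying below 82) to reach 809.

9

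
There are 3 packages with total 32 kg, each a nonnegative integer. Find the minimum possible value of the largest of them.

11

The 3 values sum to 32, so their maximum is at least ⌈32/3⌉ = 11.
Taking 1 copy of 10 and 2 copies of 11 gives exactly 32, so 11 is attained.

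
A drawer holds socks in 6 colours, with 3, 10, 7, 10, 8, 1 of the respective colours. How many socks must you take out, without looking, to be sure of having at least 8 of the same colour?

In the worst case you take as many as possible of each colour without reaching 8: 3 + 7 + 7 + 7 + 7 + 1 = 32.
The next one must give 8 of some colour, so 32 + 1 = 33.

33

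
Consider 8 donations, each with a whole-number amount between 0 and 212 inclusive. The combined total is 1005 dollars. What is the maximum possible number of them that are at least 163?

If k of the values are ≥ 163, the total is ≥ 163k + 0(8 − k).
Setting 163k + 0(8 − k) ≤ 1005 gives 163k ≤ 1005, so k ≤ 6.
k = 6 is achieved by 6 values at 163 and 2 at 0, total 978; add 27 to one value (staying below 163) to reach 1005.

6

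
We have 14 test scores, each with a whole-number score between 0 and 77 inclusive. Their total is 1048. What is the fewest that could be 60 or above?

13

Each value short of 60 is at most 59, costing at least 77 − 59 = 18 against the maximum total of 1078.
We can afford to lose at most 1078 − 1048 = 30, so at most ⌊30/18⌋ = 1 fall short, and at least 13 are ≥ 60.
Exactly 13 works: 13 values at 77 and 1 at 59 total 1060; lower one of the high values by 12 (still ≥ 60) to hit 1048.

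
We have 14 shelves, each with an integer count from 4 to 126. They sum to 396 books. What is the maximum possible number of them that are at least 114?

3

Suppose k of them are at least 114. Those contribute at least 114 each and the other 14 − k at least 4 each.
So the total is at least 114k + 4(14 − k) = 56 + 110k. This must be ≤ 396, giving k ≤ 3.
k = 3 is achieved by 3 values at 114 and 11 at 4, total 386; add 10 to one value (staying below 114) to reach 396.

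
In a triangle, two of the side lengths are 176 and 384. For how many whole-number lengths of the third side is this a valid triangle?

351

The triangle inequality gives |176 − 384| < c < 176 + 384, i.e. 208 < c < 560.
So c can be any integer from 209 to 559: 351 values.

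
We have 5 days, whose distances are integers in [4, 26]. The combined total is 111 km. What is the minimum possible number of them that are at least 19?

Suppose at most 5 − j of them reach 19; then j values are ≤ 18 and the rest ≤ 26.
The total is then ≤ 18·j + 26·(5 − j) = 130 − 8j. For this to be ≥ 111 we need j ≤ 2, so at least 5 − 2 = 3 must reach 19.
Exactly 3 works: 3 values at 26 and 2 at 18 total 114; lower one of the high values by 3 (still ≥ 19) to hit 111.

3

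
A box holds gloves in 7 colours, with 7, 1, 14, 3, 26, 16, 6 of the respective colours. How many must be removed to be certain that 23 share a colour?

70

In the worst case you take as many as possible of each colour without reaching 23: 7 + 1 + 14 + 3 + 22 + 16 + 6 = 69.
The next one must give 23 of some colour, so 69 + 1 = 70.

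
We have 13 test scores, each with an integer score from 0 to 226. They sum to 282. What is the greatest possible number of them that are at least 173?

1

Suppose k of them are at least 173. Those contribute at least 173 each and the other 13 − k at least 0 each.
So the total is at least 173k + 0(13 − k) = 0 + 173k. This must be ≤ 282, giving k ≤ 1.
k = 1 is achieved by 1 value at 173 and 12 at 0, total 173; add 109 to one value (staying below 173) to reach 282.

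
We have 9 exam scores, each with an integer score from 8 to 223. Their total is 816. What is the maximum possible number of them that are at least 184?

4

If k of the values are ≥ 184, the total is ≥ 184k + 8(9 − k).
Setting 184k + 8(9 − k) ≤ 816 gives 176k ≤ 744, so k ≤ 4.
k = 4 is achieved by 4 values at 184 and 5 at 8, total 776; add 40 to one value (staying below 184) to reach 816.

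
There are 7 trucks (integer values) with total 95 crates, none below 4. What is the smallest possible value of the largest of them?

14

Some value must be at least ⌈95/7⌉ = 14, since 7 × 13 = 91 < 95.
Equality holds with 4 values of 14 and 3 values of 13.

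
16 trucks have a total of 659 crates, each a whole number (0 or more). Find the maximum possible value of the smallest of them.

41

The average is 659/16 < 42, so some value is ≤ 41.
Taking 13 copies of 41 and 3 copies of 42 gives exactly 659, so 41 is attained.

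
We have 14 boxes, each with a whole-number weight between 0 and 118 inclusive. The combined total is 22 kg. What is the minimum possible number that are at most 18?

13

Each value above 18 is at least 19, contributing at least 19 − 0 = 19 above the floor 0.
The sum exceeds the floor total 0 by 22, so at most ⌊22/19⌋ = 1 exceed 18, and at least 13 are ≤ 18.
Exactly 13 works: 13 values at 0 and 1 at 19 total 19; raise one of the low values by 3 (still ≤ 18) to hit 22.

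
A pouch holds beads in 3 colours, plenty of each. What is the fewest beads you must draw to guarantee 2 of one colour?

In the worst case you draw 1 of each of the 3 colours: 3 × 1 = 3.
One more forces 2 of some colour, so 3 + 1 = 4.

4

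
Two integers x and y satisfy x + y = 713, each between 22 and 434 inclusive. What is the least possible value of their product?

121086

For a fixed sum, xy is smallest when x and y are as far apart as possible.
The extreme feasible split is x = 279, y = 434, giving xy = 121086.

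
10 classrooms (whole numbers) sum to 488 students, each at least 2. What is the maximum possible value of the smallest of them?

If every one of the 10 were at least 49, the total would be at least 10 × 49 = 490 > 488.
Taking 2 copies of 48 and 8 copies of 49 gives exactly 488, so 48 is attained.

48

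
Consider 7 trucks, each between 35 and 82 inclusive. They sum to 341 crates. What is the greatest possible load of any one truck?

To make one truck as large as possible, make the other 6 as small as possible.
The other 6 contribute at least 6 × 35 = 210, leaving at most 341 − 210 = 131.
But each truck is capped at 82, so the maximum is 82.
Achievable: one at 82 and the other 6 totalling 259, which fits since 6 × 35 ≤ 259 ≤ 6 × 82.

82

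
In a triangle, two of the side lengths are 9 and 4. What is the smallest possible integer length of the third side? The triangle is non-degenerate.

The third side must exceed |9 − 4| = 5.
The smallest integer above 5 is 6.

6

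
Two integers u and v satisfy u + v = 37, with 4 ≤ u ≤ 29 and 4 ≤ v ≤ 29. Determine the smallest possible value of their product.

Since u + v is fixed, pushing one of them to its bound minimizes the product.
At the endpoint u = 8, v = 37 − 8 = 29, so uv = 8 × 29 = 232.

232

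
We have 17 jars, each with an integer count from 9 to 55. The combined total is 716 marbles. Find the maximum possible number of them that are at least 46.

15

If k of the values are ≥ 46, the total is ≥ 46k + 9(17 − k).
Setting 46k + 9(17 − k) ≤ 716 gives 37k ≤ 563, so k ≤ 15.
k = 15 is achieved by 15 values at 46 and 2 at 9, total 708; add 8 to one value (staying below 46) to reach 716.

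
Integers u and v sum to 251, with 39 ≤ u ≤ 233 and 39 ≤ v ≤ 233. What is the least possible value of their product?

For a fixed sum, uv is smallest when u and v are as far apart as possible.
At the endpoint u = 39, v = 251 − 39 = 212, so uv = 39 × 212 = 8268.

8268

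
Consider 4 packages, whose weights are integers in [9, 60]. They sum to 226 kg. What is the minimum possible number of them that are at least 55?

2

If only k of them are at least 55, the other 4 − k are at most 54, so the total is at most k·60 + (4 − k)·54.
This must reach 226, so k·60 + (4 − k)·54 ≥ 226, giving k ≥ 2.
Exactly 2 works: 2 values at 60 and 2 at 54 total 228; lower one of the high values by 2 (still ≥ 55) to hit 226.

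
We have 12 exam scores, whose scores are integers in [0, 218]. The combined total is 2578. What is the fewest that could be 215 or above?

3

If only k of them are at least 215, the other 12 − k are at most 214, so the total is at most k·218 + (12 − k)·214.
This must reach 2578, so k·218 + (12 − k)·214 ≥ 2578, giving k ≥ 3.
Exactly 3 works: 3 values at 218 and 9 at 214 total 2580; lower one of the high values by 2 (still ≥ 215) to hit 2578.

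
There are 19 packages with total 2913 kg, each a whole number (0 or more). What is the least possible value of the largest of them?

154

If every one of the 19 were at most 153, the total would be at most 19 × 153 = 2907 < 2913.
Taking 13 copies of 153 and 6 copies of 154 gives exactly 2913, so 154 is attained.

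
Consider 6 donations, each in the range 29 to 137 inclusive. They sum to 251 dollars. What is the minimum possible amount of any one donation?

29

Minimizing one value means maximizing the remaining 5.
The other 5 can take up 5 × 137 = 685 ≥ 251 − 29, so one donation can sit at its floor of 29.
Achievable: one at 29 and the other 5 totalling 222, which fits since 5 × 29 ≤ 222 ≤ 5 × 137.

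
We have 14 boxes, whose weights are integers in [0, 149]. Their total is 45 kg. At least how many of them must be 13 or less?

Each value above 13 is at least 14, contributing at least 14 − 0 = 14 above the floor 0.
The sum exceeds the floor total 0 by 45, so at most ⌊45/14⌋ = 3 exceed 13, and at least 11 are ≤ 13.
Exactly 11 works: 11 values at 0 and 3 at 14 total 42; raise one of the low values by 3 (still ≤ 13) to hit 45.

11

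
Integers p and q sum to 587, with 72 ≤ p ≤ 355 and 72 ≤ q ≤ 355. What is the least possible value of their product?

pq = p(587 − p) is concave in p, so over [232, 355] it is minimized at an endpoint.
At the endpoint p = 232, q = 587 − 232 = 355, so pq = 232 × 355 = 82360.

82360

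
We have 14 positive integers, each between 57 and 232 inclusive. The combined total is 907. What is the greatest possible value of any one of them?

To make one integer as large as possible, make the other 13 as small as possible.
The other 13 contribute at least 13 × 57 = 741, leaving at most 907 − 741 = 166.
Since 166 ≤ 232, this is achievable: one at 166 and 13 at 57.

166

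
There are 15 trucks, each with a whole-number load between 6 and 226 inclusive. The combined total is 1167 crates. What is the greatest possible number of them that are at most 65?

Each value at 65 or below falls at least 226 − 65 = 161 short of the ceiling 226.
The ceiling total is 15 × 226 = 3390, and we need 1167, so at most ⌊(3390 − 1167)/161⌋ = 13 can be that low.
k = 13 is achieved by 13 values at 65 and 2 at 226, total 1297; lower one of the 226's by 130 (still > 65) to reach 1167.

13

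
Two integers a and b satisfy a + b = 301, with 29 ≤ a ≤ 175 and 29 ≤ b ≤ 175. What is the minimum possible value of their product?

22050

ab = a(301 − a) is concave in a, so over [126, 175] it is minimized at an endpoint.
At the endpoint a = 126, b = 301 − 126 = 175, so ab = 126 × 175 = 22050.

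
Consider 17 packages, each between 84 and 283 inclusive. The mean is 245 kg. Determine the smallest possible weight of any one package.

84

To make one package as small as possible, make the other 16 as large as possible.
The total is 17 × 245 = 4165.
The other 16 can take up 16 × 283 = 4528 ≥ 4165 − 84, so one package can sit at its floor of 84.
Achievable: one at 84 and the other 16 totalling 4081, which fits since 16 × 84 ≤ 4081 ≤ 16 × 283.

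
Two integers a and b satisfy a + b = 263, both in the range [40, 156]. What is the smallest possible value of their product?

ab = a(263 − a) is concave in a, so over [107, 156] it is minimized at an endpoint.
At the endpoint a = 107, b = 263 − 107 = 156, so ab = 107 × 156 = 16692.

16692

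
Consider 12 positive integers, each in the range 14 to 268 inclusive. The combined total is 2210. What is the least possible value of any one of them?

14

Minimizing one value means maximizing the remaining 11.
The other 11 can take up 11 × 268 = 2948 ≥ 2210 − 14, so one integer can sit at its floor of 14.
Achievable: one at 14 and the other 11 totalling 2196, which fits since 11 × 14 ≤ 2196 ≤ 11 × 268.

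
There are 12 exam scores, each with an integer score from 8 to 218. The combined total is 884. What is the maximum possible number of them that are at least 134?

6

Suppose k of them are at least 134. Those contribute at least 134 each and the other 12 − k at least 8 each.
So the total is at least 134k + 8(12 − k) = 96 + 126k. This must be ≤ 884, giving k ≤ 6.
k = 6 is achieved by 6 values at 134 and 6 at 8, total 852; add 32 to one value (staying below 134) to reach 884.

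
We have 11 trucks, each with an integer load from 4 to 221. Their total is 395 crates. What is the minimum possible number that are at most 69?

If only k of them are at most 69, the other 11 − k are at least 70, so the total is at least (11 − k)·70 + k·4.
This is ≤ 395, so (11 − k)·70 + 4k ≤ 395, which gives k ≥ 6.
Exactly 6 works: 6 values at 4 and 5 at 70 total 374; raise one of the low values by 21 (still ≤ 69) to hit 395.

6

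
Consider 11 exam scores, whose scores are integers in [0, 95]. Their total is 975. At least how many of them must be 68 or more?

9

If only k of them are at least 68, the other 11 − k are at most 67, so the total is at most k·95 + (11 − k)·67.
This must reach 975, so k·95 + (11 − k)·67 ≥ 975, giving k ≥ 9.
Exactly 9 works: 9 values at 95 and 2 at 67 total 989; lower one of the high values by 14 (still ≥ 68) to hit 975.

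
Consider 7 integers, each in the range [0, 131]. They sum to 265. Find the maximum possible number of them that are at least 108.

2

With k values at 108 or above and the rest at least 0, the sum is at least 0 + 108k.
Since the sum is 265, we need 108k ≤ 265, i.e. k ≤ 2.
k = 2 is achieved by 2 values at 108 and 5 at 0, total 216; add 49 to one value (staying below 108) to reach 265.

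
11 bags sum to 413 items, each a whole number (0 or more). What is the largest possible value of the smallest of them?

37

If every one of the 11 were at least 38, the total would be at least 11 × 38 = 418 > 413.
Equality holds with 5 values of 37 and 6 values of 38.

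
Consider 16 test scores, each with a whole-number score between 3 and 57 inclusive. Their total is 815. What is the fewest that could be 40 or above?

11

Each value short of 40 is at most 39, costing at least 57 − 39 = 18 against the maximum total of 912.
We can afford to lose at most 912 − 815 = 97, so at most ⌊97/18⌋ = 5 fall short, and at least 11 are ≥ 40.
Exactly 11 works: 11 values at 57 and 5 at 39 total 822; lower one of the high values by 7 (still ≥ 40) to hit 815.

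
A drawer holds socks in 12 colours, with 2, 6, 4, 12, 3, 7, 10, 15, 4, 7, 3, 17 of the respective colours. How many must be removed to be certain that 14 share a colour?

85

In the worst case you take as many as possible of each colour without reaching 14: 2 + 6 + 4 + 12 + 3 + 7 + 10 + 13 + 4 + 7 + 3 + 13 = 84.
The next one must give 14 of some colour, so 84 + 1 = 85.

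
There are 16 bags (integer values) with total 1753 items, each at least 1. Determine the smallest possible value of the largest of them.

If every one of the 16 were at most 109, the total would be at most 16 × 109 = 1744 < 1753.
Taking 7 copies of 109 and 9 copies of 110 gives exactly 1753, so 110 is attained.

110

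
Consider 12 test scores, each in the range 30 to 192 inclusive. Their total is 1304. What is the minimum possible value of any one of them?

30

To make one score as small as possible, make the other 11 as large as possible.
The other 11 can take up 11 × 192 = 2112 ≥ 1304 − 30, so one score can sit at its floor of 30.
Achievable: one at 30 and the other 11 totalling 1274, which fits since 11 × 30 ≤ 1274 ≤ 11 × 192.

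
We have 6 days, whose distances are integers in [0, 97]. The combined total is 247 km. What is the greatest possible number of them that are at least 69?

3

If k of the values are ≥ 69, the total is ≥ 69k + 0(6 − k).
Setting 69k + 0(6 − k) ≤ 247 gives 69k ≤ 247, so k ≤ 3.
k = 3 is achieved by 3 values at 69 and 3 at 0, total 207; add 40 to one value (staying below 69) to reach 247.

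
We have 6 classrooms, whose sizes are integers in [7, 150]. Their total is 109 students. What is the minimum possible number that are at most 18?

1

Let j be the number exceeding 18. Then the total is ≥ 19·j + 7·(6 − j) = 42 + 12j.
So 12j ≤ 67 and j ≤ 5; hence at least 6 − 5 = 1 are ≤ 18.
Exactly 1 works: 1 value at 7 and 5 at 19 total 102; raise one of the low values by 7 (still ≤ 18) to hit 109.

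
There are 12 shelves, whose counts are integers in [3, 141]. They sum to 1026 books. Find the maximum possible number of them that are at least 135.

If k of the values are ≥ 135, the total is ≥ 135k + 3(12 − k).
Setting 135k + 3(12 − k) ≤ 1026 gives 132k ≤ 990, so k ≤ 7.
k = 7 is achieved by 7 values at 135 and 5 at 3, total 960; add 66 to one value (staying below 135) to reach 1026.

7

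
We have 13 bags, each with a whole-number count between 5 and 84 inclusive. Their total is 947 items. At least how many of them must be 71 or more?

3

Each value short of 71 is at most 70, costing at least 84 − 70 = 14 against the maximum total of 1092.
We can afford to lose at most 1092 − 947 = 145, so at most ⌊145/14⌋ = 10 fall short, and at least 3 are ≥ 71.
Exactly 3 works: 3 values at 84 and 10 at 70 total 952; lower one of the high values by 5 (still ≥ 71) to hit 947.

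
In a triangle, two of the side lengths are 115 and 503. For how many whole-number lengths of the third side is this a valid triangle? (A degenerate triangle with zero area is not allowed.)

229

The triangle inequality gives |115 − 503| < c < 115 + 503, i.e. 388 < c < 618.
So c can be any integer from 389 to 617: 229 values.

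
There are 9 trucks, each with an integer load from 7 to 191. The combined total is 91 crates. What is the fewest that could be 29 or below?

Let j be the number exceeding 29. Then the total is ≥ 30·j + 7·(9 − j) = 63 + 23j.
So 23j ≤ 28 and j ≤ 1; hence at least 9 − 1 = 8 are ≤ 29.
Exactly 8 works: 8 values at 7 and 1 at 30 total 86; raise one of the low values by 5 (still ≤ 29) to hit 91.

8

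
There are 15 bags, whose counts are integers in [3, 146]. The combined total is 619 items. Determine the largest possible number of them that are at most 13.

Each value at 13 or below falls at least 146 − 13 = 133 short of the ceiling 146.
The ceiling total is 15 × 146 = 2190, and we need 619, so at most ⌊(2190 − 619)/133⌋ = 11 can be that low.
k = 11 is achieved by 11 values at 13 and 4 at 146, total 727; lower one of the 146's by 108 (still > 13) to reach 619.

11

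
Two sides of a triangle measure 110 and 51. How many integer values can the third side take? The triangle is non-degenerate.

The triangle inequality gives |110 − 51| < c < 110 + 51, i.e. 59 < c < 161.
So c can be any integer from 60 to 160: 101 values.

101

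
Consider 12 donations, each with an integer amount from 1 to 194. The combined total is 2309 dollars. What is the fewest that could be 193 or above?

If only k of them are at least 193, the other 12 − k are at most 192, so the total is at most k·194 + (12 − k)·192.
This must reach 2309, so k·194 + (12 − k)·192 ≥ 2309, giving k ≥ 3.
Exactly 3 works: 3 values at 194 and 9 at 192 total 2310; lower one of the high values by 1 (still ≥ 193) to hit 2309.

3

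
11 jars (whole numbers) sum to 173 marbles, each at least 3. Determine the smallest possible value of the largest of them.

If every one of the 11 were at most 15, the total would be at most 11 × 15 = 165 < 173.
Equality holds with 8 values of 16 and 3 values of 15.

16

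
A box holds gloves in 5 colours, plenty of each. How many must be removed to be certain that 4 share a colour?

16

In the worst case you draw 3 of each of the 5 colours: 5 × 3 = 15.
One more forces 4 of some colour, so 15 + 1 = 16.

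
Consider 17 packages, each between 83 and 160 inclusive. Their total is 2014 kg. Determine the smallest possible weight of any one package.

83

Minimizing one value means maximizing the remaining 16.
The other 16 can take up 16 × 160 = 2560 ≥ 2014 − 83, so one package can sit at its floor of 83.
Achievable: one at 83 and the other 16 totalling 1931, which fits since 16 × 83 ≤ 1931 ≤ 16 × 160.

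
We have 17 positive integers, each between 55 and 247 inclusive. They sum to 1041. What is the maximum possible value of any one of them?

161

To make one integer as large as possible, make the other 16 as small as possible.
The other 16 contribute at least 16 × 55 = 880, leaving at most 1041 − 880 = 161.
Since 161 ≤ 247, this is achievable: one at 161 and 16 at 55.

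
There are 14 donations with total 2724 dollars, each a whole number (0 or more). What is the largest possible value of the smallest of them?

194

The average is 2724/14 < 195, so some value is ≤ 194.
Equality holds with 6 values of 194 and 8 values of 195.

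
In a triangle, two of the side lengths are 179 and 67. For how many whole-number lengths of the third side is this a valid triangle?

The triangle inequality gives |179 − 67| < c < 179 + 67, i.e. 112 < c < 246.
So c can be any integer from 113 to 245: 133 values.

133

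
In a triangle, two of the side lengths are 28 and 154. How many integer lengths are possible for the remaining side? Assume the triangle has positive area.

55

The triangle inequality gives |28 − 154| < c < 28 + 154, i.e. 126 < c < 182.
So c can be any integer from 127 to 181: 55 values.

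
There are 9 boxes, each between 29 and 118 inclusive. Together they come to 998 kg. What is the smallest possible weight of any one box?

Minimizing one value means maximizing the remaining 8.
The other 8 contribute at most 8 × 118 = 944, leaving at least 998 − 944 = 54.
Since 54 ≥ 29, this is achievable: one at 54 and 8 at 118.

54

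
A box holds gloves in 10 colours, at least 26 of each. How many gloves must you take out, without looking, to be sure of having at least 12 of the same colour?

111

You could draw 11 of every colour without reaching 12 of any — 110 in all.
One more forces 12 of some colour, so 110 + 1 = 111.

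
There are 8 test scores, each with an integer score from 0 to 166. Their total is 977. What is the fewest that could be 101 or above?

3

Each value short of 101 is at most 100, costing at least 166 − 100 = 66 against the maximum total of 1328.
We can afford to lose at most 1328 − 977 = 351, so at most ⌊351/66⌋ = 5 fall short, and at least 3 are ≥ 101.
Exactly 3 works: 3 values at 166 and 5 at 100 total 998; lower one of the high values by 21 (still ≥ 101) to hit 977.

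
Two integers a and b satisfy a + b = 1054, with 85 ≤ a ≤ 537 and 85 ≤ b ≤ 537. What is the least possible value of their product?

277629

Since a + b is fixed, pushing one of them to its bound minimizes the product.
At the endpoint a = 517, b = 1054 − 517 = 537, so ab = 517 × 537 = 277629.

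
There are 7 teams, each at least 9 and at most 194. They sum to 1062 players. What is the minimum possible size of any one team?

Minimizing one value means maximizing the remaining 6.
The other 6 can take up 6 × 194 = 1164 ≥ 1062 − 9, so one team can sit at its floor of 9.
Achievable: one at 9 and the other 6 totalling 1053, which fits since 6 × 9 ≤ 1053 ≤ 6 × 194.

9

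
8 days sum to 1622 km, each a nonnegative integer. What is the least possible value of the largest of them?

Some value must be at least ⌈1622/8⌉ = 203, since 8 × 202 = 1616 < 1622.
Taking 2 copies of 202 and 6 copies of 203 gives exactly 1622, so 203 is attained.

203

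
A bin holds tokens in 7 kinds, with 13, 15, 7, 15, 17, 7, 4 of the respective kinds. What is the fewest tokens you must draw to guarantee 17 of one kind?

In the worst case you take as many as possible of each kind without reaching 17: 13 + 15 + 7 + 15 + 16 + 7 + 4 = 77.
The next one must give 17 of some kind, so 77 + 1 = 78.

78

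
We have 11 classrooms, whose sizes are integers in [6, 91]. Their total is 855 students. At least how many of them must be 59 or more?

Each value short of 59 is at most 58, costing at least 91 − 58 = 33 against the maximum total of 1001.
We can afford to lose at most 1001 − 855 = 146, so at most ⌊146/33⌋ = 4 fall short, and at least 7 are ≥ 59.
Exactly 7 works: 7 values at 91 and 4 at 58 total 869; lower one of the high values by 14 (still ≥ 59) to hit 855.

7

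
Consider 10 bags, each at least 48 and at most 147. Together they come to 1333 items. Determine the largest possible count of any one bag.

147

To make one bag as large as possible, make the other 9 as small as possible.
The other 9 contribute at least 9 × 48 = 432, leaving at most 1333 − 432 = 901.
But each bag is capped at 147, so the maximum is 147.
Achievable: one at 147 and the other 9 totalling 1186, which fits since 9 × 48 ≤ 1186 ≤ 9 × 147.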